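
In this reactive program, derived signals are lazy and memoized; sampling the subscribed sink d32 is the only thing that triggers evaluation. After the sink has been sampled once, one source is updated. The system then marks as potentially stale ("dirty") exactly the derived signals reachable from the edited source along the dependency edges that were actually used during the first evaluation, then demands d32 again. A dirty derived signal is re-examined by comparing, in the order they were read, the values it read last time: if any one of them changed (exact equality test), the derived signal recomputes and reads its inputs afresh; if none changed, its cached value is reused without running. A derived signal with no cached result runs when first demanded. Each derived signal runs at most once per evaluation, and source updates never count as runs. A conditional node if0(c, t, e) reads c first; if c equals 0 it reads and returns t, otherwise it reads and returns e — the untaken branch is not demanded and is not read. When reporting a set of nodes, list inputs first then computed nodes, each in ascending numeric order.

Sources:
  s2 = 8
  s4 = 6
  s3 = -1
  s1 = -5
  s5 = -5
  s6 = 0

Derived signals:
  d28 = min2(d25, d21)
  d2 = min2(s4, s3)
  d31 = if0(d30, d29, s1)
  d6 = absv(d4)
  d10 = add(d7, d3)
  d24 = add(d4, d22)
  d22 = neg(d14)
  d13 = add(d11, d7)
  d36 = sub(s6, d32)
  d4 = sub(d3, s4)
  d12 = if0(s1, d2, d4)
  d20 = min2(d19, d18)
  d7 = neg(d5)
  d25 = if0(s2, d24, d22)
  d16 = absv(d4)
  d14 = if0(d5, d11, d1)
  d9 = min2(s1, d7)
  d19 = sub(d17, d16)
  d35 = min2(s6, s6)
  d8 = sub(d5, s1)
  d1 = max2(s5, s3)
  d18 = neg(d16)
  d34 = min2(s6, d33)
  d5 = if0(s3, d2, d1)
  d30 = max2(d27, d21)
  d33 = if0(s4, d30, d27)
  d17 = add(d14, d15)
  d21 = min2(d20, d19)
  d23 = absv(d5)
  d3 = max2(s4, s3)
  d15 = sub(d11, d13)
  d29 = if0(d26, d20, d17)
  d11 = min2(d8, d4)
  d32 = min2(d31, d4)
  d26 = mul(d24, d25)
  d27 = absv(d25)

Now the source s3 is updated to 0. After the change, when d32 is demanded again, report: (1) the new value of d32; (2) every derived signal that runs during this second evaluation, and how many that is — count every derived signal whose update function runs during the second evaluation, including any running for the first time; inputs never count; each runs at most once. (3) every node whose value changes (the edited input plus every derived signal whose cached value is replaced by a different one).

Demanding d32 again yields 0.
22 derived signals run: d2, d3, d5, d7, d8, d11, d13, d14, d15, d17, d19, d20, d21, d22, d24, d25, d26, d27, d29, d30, d31, d32.
The nodes whose values change: s3, d5, d7, d8, d13, d14, d15, d17, d19, d20, d21, d22, d25, d27, d30, d31, d32.
Note the branch switch — demand abandons d1, which is never re-examined.

First demand of the output computes:
  d1 = max2(-5, -1) = -1
  d3 = max2(6, -1) = 6
  d4 = sub(6, 6) = 0
  d5 = if0(s3=-1 -> else branch d1) = -1
  d7 = neg(-1) = 1
  d8 = sub(-1, -5) = 4
  d11 = min2(4, 0) = 0
  d13 = add(0, 1) = 1
  d14 = if0(d5=-1 -> else branch d1) = -1
  d15 = sub(0, 1) = -1
  d16 = absv(0) = 0
  d17 = add(-1, -1) = -2
  d18 = neg(0) = 0
  d19 = sub(-2, 0) = -2
  d20 = min2(-2, 0) = -2
  d21 = min2(-2, -2) = -2
  d22 = neg(-1) = 1
  d25 = if0(s2=8 -> else branch d22) = 1
  d27 = absv(1) = 1
  d30 = max2(1, -2) = 1
  d31 = if0(d30=1 -> else branch s1) = -5
  d32 = min2(-5, 0) = -5

After the edit, cleaning proceeds:
  d1: stays stale; no demand reaches it after the flip.
  d2: had never run; runs now, result 0.
  d3: a read changed (s3 -1->0) — executes, giving 6 — identical to its old value.
  d4: dirty, but its reads are unchanged (d3 unchanged, s4 unchanged); cached 0 stands.
  d5: a read changed (s3 -1->0) — executes, giving 0.
  d7: a read changed (d5 -1->0) — executes, giving 0.
  d8: a read changed (d5 -1->0) — executes, giving 5.
  d11: a read changed (d8 4->5) — executes, giving 0 — identical to its old value.
  d13: a read changed (d7 1->0) — executes, giving 0.
  d14: a read changed (d5 -1->0) — executes, giving 0.
  d15: a read changed (d13 1->0) — executes, giving 0.
  d16: dirty, but its reads are unchanged (d4 unchanged); cached 0 stands.
  d17: a read changed (d14 -1->0; d15 -1->0) — executes, giving 0.
  d18: dirty, but its reads are unchanged (d16 unchanged); cached 0 stands.
  d19: a read changed (d17 -2->0) — executes, giving 0.
  d20: a read changed (d19 -2->0) — executes, giving 0.
  d21: a read changed (d20 -2->0; d19 -2->0) — executes, giving 0.
  d22: a read changed (d14 -1->0) — executes, giving 0.
  d24: had never run; runs now, result 0.
  d25: a read changed (d22 1->0) — executes, giving 0.
  d26: had never run; runs now, result 0.
  d27: a read changed (d25 1->0) — executes, giving 0.
  d29: had never run; runs now, result 0.
  d30: a read changed (d27 1->0; d21 -2->0) — executes, giving 0.
  d31: a read changed (d30 1->0) — executes, giving 0.
  d32: a read changed (d31 -5->0) — executes, giving 0.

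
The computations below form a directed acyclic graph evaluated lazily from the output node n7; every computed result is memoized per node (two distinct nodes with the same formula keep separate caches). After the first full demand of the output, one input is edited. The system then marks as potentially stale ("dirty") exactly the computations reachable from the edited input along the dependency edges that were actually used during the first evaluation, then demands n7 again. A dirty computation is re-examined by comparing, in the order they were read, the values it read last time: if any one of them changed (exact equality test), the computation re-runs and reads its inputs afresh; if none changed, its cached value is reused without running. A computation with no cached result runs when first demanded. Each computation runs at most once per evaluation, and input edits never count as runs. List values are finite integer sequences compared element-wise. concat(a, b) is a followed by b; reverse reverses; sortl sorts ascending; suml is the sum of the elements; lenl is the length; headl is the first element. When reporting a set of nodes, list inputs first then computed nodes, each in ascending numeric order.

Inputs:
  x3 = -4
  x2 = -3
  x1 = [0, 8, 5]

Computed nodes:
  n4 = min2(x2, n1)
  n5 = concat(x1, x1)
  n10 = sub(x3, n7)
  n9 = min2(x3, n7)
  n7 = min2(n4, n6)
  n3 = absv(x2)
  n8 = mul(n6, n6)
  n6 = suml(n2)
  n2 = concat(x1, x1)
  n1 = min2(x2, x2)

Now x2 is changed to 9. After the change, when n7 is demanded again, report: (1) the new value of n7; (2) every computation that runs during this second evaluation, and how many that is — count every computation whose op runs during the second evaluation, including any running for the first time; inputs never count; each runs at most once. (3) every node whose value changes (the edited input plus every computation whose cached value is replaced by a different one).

First demand of the output computes:
  n1 = min2(-3, -3) = -3
  n2 = concat([0, 8, 5], [0, 8, 5]) = [0, 8, 5, 0, 8, 5]
  n4 = min2(-3, -3) = -3
  n6 = suml([0, 8, 5, 0, 8, 5]) = 26
  n7 = min2(-3, 26) = -3

After the edit, cleaning proceeds:
  n1: a read changed (x2 -3->9; x2 -3->9) — executes, giving 9.
  n4: a read changed (x2 -3->9; n1 -3->9) — executes, giving 9.
  n7: a read changed (n4 -3->9) — executes, giving 9.

Demanding n7 again yields 9.
3 computations run: n1, n4, n7.
The nodes whose values change: x2, n1, n4, n7.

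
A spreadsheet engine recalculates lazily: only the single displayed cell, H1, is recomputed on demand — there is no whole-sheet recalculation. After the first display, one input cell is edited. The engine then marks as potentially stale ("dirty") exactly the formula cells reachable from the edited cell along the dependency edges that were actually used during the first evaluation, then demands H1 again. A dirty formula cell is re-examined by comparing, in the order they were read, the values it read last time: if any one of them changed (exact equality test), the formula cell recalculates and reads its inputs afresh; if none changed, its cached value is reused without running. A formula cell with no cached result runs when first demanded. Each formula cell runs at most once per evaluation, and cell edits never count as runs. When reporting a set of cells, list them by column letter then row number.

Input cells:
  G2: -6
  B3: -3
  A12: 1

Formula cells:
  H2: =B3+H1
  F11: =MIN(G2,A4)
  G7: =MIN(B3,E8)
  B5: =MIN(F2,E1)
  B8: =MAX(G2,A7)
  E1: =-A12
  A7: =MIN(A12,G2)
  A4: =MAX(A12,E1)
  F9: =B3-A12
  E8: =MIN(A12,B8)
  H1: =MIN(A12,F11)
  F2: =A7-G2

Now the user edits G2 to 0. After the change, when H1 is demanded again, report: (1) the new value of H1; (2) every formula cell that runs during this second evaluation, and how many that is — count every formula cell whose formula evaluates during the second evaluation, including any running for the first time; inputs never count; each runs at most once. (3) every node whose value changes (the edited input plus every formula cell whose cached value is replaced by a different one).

First evaluation (everything demanded from the output):
  E1 = -(1) = -1
  A4 = MAX(1, -1) = 1
  F11 = MIN(-6, 1) = -6
  H1 = MIN(1, -6) = -6

Propagation after the edit:
  F11: runs — G2 -6->0; result 0.
  H1: runs — F11 -6->0; result 0.

New value of H1: 0.
Formula cells that run: F11, H1 — 2 in total.
Values that change: F11, G2, H1.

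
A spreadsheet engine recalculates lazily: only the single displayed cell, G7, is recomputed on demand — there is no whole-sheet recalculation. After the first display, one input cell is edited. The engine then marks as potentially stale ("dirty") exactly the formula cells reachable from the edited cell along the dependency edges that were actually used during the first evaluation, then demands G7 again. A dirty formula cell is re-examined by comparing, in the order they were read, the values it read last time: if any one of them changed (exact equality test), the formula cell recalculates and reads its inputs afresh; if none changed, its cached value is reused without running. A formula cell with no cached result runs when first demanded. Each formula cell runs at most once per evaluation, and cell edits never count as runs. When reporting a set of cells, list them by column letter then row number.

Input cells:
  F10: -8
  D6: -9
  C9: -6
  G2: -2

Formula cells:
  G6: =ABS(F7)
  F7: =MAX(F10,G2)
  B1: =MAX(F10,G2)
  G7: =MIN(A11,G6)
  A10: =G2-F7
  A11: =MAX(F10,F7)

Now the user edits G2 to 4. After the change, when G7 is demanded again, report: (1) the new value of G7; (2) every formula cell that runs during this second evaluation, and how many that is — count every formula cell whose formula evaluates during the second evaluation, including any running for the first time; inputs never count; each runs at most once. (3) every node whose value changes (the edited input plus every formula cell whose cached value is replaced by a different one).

First evaluation (everything demanded from the output):
  F7 = MAX(-8, -2) = -2
  A11 = MAX(-8, -2) = -2
  G6 = ABS(-2) = 2
  G7 = MIN(-2, 2) = -2

Propagation after the edit:
  F7: runs — G2 -2->4; result 4.
  A11: runs — F7 -2->4; result 4.
  G6: runs — F7 -2->4; result 4.
  G7: runs — A11 -2->4; G6 2->4; result 4.

New value of G7: 4.
Formula cells that run: A11, F7, G6, G7 — 4 in total.
Values that change: A11, F7, G2, G6, G7.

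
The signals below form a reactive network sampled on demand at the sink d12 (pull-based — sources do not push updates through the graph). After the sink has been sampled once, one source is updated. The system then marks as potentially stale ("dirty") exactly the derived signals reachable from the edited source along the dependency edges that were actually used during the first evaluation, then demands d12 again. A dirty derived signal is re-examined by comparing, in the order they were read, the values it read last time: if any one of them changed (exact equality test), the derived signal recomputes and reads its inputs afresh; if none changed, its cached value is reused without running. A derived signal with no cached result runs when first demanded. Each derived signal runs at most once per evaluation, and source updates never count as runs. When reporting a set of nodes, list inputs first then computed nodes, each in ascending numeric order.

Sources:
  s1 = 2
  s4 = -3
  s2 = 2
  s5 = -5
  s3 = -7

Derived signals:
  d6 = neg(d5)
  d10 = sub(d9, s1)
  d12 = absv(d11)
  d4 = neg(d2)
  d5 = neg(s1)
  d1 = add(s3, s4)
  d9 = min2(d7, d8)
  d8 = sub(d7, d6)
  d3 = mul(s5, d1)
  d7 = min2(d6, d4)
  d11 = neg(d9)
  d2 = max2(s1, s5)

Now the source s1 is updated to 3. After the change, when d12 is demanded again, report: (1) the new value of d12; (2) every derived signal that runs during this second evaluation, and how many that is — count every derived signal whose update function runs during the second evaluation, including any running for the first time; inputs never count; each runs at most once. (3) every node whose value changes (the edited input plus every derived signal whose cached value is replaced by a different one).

d12 now evaluates to 6.
Run set: d2, d4, d5, d6, d7, d8, d9, d11, d12 (9 run).
Changed values: s1, d2, d4, d5, d6, d7, d8, d9, d11, d12.

Initial pass — values computed on the first demand:
  d2 = max2(2, -5) = 2
  d4 = neg(2) = -2
  d5 = neg(2) = -2
  d6 = neg(-2) = 2
  d7 = min2(2, -2) = -2
  d8 = sub(-2, 2) = -4
  d9 = min2(-2, -4) = -4
  d11 = neg(-4) = 4
  d12 = absv(4) = 4

Second demand — change propagation:
  d2: re-runs because s1 2->3; new result 3.
  d4: re-runs because d2 2->3; new result -3.
  d5: re-runs because s1 2->3; new result -3.
  d6: re-runs because d5 -2->-3; new result 3.
  d7: re-runs because d6 2->3; d4 -2->-3; new result -3.
  d8: re-runs because d7 -2->-3; d6 2->3; new result -6.
  d9: re-runs because d7 -2->-3; d8 -4->-6; new result -6.
  d11: re-runs because d9 -4->-6; new result 6.
  d12: re-runs because d11 4->6; new result 6.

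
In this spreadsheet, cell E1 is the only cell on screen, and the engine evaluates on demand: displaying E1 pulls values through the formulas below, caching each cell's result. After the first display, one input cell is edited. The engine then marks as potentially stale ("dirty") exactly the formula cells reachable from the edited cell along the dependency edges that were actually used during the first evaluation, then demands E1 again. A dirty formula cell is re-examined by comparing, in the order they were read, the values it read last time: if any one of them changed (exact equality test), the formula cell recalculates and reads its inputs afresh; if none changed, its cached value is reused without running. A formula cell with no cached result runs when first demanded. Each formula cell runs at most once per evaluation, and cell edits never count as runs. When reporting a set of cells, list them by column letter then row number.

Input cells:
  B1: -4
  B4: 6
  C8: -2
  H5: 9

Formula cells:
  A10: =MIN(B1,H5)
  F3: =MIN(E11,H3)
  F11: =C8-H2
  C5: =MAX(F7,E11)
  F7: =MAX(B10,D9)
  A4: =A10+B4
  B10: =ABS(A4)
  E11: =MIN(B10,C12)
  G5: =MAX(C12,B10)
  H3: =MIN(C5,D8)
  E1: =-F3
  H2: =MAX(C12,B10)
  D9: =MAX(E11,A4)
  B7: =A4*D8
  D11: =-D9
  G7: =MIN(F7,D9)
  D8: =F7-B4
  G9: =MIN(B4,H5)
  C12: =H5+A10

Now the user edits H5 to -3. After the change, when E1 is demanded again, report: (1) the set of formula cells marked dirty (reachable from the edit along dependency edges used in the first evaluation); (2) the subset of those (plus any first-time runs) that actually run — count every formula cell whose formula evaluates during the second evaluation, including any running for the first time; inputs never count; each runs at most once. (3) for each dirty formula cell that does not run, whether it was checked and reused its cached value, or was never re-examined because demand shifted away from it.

Dirty set: A4, A10, B10, C5, C12, D8, D9, E1, E11, F3, F7, H3.
Run set: A10, C5, C12, D9, E1, E11, F3 (7 run).
Re-examined without running (cache reused): A4, B10, D8, F7, H3.
The important point: at A4 every value read last time is unchanged, so the dirty flag clears without a run.

Initial pass — values computed on the first demand:
  A10 = MIN(-4, 9) = -4
  A4 = -4 + 6 = 2
  B10 = ABS(2) = 2
  C12 = 9 + -4 = 5
  E11 = MIN(2, 5) = 2
  D9 = MAX(2, 2) = 2
  F7 = MAX(2, 2) = 2
  C5 = MAX(2, 2) = 2
  D8 = 2 - 6 = -4
  H3 = MIN(2, -4) = -4
  F3 = MIN(2, -4) = -4
  E1 = -(-4) = 4

Second demand — change propagation:
  A10: re-runs because H5 9->-3; new result -4 (unchanged).
  A4: re-examined; everything it read last time is the same (A10 unchanged, B4 unchanged) — cache 2 kept, no run.
  B10: re-examined; everything it read last time is the same (A4 unchanged) — cache 2 kept, no run.
  C12: re-runs because H5 9->-3; new result -7.
  E11: re-runs because C12 5->-7; new result -7.
  D9: re-runs because E11 2->-7; new result 2 (unchanged).
  F7: re-examined; everything it read last time is the same (B10 unchanged, D9 unchanged) — cache 2 kept, no run.
  C5: re-runs because E11 2->-7; new result 2 (unchanged).
  D8: re-examined; everything it read last time is the same (F7 unchanged, B4 unchanged) — cache -4 kept, no run.
  H3: re-examined; everything it read last time is the same (C5 unchanged, D8 unchanged) — cache -4 kept, no run.
  F3: re-runs because E11 2->-7; new result -7.
  E1: re-runs because F3 -4->-7; new result 7.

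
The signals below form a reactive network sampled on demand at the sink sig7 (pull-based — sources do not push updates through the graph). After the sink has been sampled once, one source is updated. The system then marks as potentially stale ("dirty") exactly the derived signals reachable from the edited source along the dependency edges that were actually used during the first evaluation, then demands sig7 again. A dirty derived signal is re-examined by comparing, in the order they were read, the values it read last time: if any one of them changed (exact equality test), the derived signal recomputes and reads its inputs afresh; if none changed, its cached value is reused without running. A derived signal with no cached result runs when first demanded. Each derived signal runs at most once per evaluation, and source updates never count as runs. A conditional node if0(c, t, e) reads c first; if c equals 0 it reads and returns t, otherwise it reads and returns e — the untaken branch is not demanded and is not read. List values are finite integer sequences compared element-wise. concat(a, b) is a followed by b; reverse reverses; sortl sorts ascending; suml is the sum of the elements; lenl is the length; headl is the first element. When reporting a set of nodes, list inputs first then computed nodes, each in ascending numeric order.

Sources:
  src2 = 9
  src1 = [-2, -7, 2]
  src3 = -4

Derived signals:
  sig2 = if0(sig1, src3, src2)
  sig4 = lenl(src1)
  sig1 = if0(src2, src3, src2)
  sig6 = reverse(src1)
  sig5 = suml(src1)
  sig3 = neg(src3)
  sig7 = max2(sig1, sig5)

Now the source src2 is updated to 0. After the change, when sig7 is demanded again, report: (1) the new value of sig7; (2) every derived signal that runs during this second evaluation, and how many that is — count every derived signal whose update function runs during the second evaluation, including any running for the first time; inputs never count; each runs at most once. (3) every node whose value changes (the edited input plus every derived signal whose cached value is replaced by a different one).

Initial pass — values computed on the first demand:
  sig1 = if0(src2=9 -> else branch src2) = 9
  sig5 = suml([-2, -7, 2]) = -7
  sig7 = max2(9, -7) = 9

Second demand — change propagation:
  sig1: re-runs because src2 9->0; src2 9->0; new result -4.
  sig7: re-runs because sig1 9->-4; new result -4.

sig7 now evaluates to -4.
Run set: sig1, sig7 (2 run).
Changed values: src2, sig1, sig7.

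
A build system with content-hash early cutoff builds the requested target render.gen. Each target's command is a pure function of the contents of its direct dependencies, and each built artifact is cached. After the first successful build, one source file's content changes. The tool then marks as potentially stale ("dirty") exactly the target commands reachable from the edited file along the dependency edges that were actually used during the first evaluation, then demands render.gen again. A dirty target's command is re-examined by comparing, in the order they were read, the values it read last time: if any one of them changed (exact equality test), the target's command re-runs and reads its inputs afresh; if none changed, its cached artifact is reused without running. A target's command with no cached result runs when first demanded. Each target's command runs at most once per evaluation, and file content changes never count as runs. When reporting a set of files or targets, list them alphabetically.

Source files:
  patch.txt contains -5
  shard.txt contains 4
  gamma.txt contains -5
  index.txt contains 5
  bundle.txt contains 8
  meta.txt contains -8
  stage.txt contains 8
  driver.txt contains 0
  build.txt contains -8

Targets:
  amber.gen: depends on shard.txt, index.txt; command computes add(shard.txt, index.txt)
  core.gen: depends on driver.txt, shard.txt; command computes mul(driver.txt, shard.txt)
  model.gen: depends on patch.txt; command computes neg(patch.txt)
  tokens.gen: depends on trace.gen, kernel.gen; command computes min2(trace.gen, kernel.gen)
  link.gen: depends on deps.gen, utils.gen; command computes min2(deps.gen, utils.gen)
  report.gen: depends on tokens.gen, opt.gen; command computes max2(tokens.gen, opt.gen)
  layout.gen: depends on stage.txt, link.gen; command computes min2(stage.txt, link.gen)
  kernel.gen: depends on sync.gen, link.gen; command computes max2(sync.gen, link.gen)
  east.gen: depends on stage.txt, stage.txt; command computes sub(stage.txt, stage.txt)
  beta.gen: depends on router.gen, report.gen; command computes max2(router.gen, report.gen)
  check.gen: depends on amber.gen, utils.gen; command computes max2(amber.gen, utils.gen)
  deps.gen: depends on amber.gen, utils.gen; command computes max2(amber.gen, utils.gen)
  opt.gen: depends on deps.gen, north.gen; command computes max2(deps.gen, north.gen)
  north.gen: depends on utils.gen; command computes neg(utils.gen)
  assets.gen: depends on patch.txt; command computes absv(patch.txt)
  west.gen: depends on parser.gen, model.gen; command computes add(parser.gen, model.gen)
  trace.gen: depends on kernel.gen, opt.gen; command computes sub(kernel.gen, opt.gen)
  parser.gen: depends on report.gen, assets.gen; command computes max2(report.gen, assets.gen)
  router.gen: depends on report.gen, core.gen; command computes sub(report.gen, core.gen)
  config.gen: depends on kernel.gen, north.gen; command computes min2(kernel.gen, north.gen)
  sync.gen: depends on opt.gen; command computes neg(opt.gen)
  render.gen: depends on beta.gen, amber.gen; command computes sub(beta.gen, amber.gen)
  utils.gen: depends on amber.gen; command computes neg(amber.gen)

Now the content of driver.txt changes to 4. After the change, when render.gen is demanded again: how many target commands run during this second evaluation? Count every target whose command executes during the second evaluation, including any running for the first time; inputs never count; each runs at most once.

Target commands that run: beta.gen, core.gen, router.gen — 3 in total.
Key observation: the change is absorbed at beta.gen — it re-runs but produces the same value, and the output's value is unchanged.

First evaluation (everything demanded from the output):
  amber.gen = add(4, 5) = 9
  core.gen = mul(0, 4) = 0
  utils.gen = neg(9) = -9
  deps.gen = max2(9, -9) = 9
  link.gen = min2(9, -9) = -9
  north.gen = neg(-9) = 9
  opt.gen = max2(9, 9) = 9
  sync.gen = neg(9) = -9
  kernel.gen = max2(-9, -9) = -9
  trace.gen = sub(-9, 9) = -18
  tokens.gen = min2(-18, -9) = -18
  report.gen = max2(-18, 9) = 9
  router.gen = sub(9, 0) = 9
  beta.gen = max2(9, 9) = 9
  render.gen = sub(9, 9) = 0

Propagation after the edit:
  core.gen: runs — driver.txt 0->4; result 16.
  router.gen: runs — core.gen 0->16; result -7.
  beta.gen: runs — router.gen 9->-7; result 9 (same value as before).
  render.gen: checked — values it read are unchanged (beta.gen unchanged, amber.gen unchanged); reused cached 0 without running.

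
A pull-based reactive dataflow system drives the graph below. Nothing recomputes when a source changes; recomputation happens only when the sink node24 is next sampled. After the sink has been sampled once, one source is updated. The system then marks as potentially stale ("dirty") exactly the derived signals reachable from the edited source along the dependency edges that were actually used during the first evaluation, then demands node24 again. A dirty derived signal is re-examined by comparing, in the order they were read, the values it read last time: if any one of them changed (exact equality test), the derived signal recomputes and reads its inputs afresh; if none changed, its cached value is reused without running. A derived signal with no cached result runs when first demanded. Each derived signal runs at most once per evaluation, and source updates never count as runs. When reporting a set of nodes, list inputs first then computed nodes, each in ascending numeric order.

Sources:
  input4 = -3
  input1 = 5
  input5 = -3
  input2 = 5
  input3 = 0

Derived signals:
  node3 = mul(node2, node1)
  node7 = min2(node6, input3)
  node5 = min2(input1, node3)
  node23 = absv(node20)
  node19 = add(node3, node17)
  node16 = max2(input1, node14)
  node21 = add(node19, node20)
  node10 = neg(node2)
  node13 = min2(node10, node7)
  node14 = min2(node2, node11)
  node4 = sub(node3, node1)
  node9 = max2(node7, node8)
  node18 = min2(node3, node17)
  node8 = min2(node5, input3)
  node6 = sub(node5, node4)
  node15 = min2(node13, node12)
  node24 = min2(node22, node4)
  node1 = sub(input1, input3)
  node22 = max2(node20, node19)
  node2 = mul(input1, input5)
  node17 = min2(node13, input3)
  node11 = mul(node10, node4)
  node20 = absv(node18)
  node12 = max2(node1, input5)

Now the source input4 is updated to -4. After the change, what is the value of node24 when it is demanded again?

New value of node24: -80.
Key observation: input4 is never demanded by the output, so the edit triggers no recomputation at all.

First evaluation (everything demanded from the output):
  node1 = sub(5, 0) = 5
  node2 = mul(5, -3) = -15
  node3 = mul(-15, 5) = -75
  node4 = sub(-75, 5) = -80
  node5 = min2(5, -75) = -75
  node6 = sub(-75, -80) = 5
  node7 = min2(5, 0) = 0
  node10 = neg(-15) = 15
  node13 = min2(15, 0) = 0
  node17 = min2(0, 0) = 0
  node18 = min2(-75, 0) = -75
  node19 = add(-75, 0) = -75
  node20 = absv(-75) = 75
  node22 = max2(75, -75) = 75
  node24 = min2(75, -80) = -80

Propagation after the edit:
  input4 feeds no computation that the output demands — nothing is marked dirty and nothing runs.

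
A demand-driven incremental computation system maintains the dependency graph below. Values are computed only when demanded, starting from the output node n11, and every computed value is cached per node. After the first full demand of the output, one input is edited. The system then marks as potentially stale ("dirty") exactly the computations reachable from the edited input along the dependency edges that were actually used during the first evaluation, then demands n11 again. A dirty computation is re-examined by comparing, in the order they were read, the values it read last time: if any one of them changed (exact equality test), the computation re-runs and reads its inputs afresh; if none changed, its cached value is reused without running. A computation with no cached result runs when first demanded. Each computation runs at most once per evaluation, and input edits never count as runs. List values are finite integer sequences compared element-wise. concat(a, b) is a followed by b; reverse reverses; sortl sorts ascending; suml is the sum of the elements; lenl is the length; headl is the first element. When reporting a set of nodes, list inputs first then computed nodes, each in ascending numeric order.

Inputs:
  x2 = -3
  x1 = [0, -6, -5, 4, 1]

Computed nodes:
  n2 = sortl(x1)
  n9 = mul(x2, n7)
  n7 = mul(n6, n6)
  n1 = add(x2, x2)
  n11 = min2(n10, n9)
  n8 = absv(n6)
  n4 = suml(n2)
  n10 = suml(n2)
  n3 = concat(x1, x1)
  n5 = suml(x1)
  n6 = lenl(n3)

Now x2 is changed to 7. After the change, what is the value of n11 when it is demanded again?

First evaluation (everything demanded from the output):
  n2 = sortl([0, -6, -5, 4, 1]) = [-6, -5, 0, 1, 4]
  n3 = concat([0, -6, -5, 4, 1], [0, -6, -5, 4, 1]) = [0, -6, -5, 4, 1, 0, -6, -5, 4, 1]
  n6 = lenl([0, -6, -5, 4, 1, 0, -6, -5, 4, 1]) = 10
  n7 = mul(10, 10) = 100
  n9 = mul(-3, 100) = -300
  n10 = suml([-6, -5, 0, 1, 4]) = -6
  n11 = min2(-6, -300) = -300

Propagation after the edit:
  n9: runs — x2 -3->7; result 700.
  n11: runs — n9 -300->700; result -6.

New value of n11: -6.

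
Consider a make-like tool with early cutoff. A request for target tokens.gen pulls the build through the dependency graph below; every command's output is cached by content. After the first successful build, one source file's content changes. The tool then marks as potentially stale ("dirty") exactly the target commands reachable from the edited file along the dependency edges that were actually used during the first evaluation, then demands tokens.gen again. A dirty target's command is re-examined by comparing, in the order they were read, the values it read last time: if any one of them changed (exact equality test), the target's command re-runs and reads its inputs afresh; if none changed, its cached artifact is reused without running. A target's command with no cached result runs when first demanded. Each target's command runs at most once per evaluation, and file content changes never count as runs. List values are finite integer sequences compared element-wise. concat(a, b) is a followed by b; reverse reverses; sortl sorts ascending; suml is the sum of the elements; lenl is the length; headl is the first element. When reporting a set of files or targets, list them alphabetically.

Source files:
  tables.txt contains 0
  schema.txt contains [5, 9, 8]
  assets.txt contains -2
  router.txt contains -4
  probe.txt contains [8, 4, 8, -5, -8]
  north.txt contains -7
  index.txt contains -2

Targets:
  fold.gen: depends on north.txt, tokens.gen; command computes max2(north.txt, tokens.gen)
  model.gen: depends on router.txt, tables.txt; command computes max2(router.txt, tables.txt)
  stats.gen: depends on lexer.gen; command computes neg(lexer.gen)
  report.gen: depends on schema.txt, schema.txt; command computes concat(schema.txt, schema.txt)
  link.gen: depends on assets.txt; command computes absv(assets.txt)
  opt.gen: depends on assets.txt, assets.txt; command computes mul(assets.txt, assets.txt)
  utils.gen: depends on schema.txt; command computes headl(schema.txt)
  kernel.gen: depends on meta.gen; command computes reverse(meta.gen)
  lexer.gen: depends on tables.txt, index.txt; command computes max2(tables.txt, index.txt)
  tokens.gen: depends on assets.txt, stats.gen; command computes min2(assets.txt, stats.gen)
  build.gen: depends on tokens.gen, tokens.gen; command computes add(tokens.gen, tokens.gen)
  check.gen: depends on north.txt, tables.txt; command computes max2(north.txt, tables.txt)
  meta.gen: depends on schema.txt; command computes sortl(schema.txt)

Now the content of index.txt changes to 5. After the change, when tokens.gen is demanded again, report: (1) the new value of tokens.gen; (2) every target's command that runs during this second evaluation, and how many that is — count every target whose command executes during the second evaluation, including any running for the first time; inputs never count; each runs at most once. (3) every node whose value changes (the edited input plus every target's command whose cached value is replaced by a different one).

Demanding tokens.gen again yields -5.
3 target commands run: lexer.gen, stats.gen, tokens.gen.
The nodes whose values change: index.txt, lexer.gen, stats.gen, tokens.gen.

First demand of the output computes:
  lexer.gen = max2(0, -2) = 0
  stats.gen = neg(0) = 0
  tokens.gen = min2(-2, 0) = -2

After the edit, cleaning proceeds:
  lexer.gen: a read changed (index.txt -2->5) — executes, giving 5.
  stats.gen: a read changed (lexer.gen 0->5) — executes, giving -5.
  tokens.gen: a read changed (stats.gen 0->-5) — executes, giving -5.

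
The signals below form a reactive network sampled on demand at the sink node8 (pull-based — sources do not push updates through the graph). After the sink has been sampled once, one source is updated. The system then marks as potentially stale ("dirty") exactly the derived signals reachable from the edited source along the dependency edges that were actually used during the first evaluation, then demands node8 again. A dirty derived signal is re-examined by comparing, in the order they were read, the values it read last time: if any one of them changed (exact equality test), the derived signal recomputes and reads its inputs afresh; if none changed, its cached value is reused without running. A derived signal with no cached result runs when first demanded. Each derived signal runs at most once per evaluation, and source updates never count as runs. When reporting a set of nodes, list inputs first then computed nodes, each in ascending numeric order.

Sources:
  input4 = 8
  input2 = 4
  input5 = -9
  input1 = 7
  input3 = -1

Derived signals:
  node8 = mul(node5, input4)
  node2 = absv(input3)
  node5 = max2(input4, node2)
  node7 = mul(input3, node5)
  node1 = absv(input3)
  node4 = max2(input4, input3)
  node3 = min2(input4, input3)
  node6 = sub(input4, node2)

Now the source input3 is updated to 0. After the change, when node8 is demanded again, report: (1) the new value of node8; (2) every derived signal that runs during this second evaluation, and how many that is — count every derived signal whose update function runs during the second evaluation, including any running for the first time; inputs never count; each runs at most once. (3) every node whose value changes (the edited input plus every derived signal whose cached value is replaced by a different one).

Initial pass — values computed on the first demand:
  node2 = absv(-1) = 1
  node5 = max2(8, 1) = 8
  node8 = mul(8, 8) = 64

Second demand — change propagation:
  node2: re-runs because input3 -1->0; new result 0.
  node5: re-runs because node2 1->0; new result 8 (unchanged).
  node8: re-examined; everything it read last time is the same (node5 unchanged, input4 unchanged) — cache 64 kept, no run.

The important point: node5 recomputes to an identical value, and the output ends up unchanged.

node8 now evaluates to 64.
Run set: node2, node5 (2 run).
Changed values: input3, node2.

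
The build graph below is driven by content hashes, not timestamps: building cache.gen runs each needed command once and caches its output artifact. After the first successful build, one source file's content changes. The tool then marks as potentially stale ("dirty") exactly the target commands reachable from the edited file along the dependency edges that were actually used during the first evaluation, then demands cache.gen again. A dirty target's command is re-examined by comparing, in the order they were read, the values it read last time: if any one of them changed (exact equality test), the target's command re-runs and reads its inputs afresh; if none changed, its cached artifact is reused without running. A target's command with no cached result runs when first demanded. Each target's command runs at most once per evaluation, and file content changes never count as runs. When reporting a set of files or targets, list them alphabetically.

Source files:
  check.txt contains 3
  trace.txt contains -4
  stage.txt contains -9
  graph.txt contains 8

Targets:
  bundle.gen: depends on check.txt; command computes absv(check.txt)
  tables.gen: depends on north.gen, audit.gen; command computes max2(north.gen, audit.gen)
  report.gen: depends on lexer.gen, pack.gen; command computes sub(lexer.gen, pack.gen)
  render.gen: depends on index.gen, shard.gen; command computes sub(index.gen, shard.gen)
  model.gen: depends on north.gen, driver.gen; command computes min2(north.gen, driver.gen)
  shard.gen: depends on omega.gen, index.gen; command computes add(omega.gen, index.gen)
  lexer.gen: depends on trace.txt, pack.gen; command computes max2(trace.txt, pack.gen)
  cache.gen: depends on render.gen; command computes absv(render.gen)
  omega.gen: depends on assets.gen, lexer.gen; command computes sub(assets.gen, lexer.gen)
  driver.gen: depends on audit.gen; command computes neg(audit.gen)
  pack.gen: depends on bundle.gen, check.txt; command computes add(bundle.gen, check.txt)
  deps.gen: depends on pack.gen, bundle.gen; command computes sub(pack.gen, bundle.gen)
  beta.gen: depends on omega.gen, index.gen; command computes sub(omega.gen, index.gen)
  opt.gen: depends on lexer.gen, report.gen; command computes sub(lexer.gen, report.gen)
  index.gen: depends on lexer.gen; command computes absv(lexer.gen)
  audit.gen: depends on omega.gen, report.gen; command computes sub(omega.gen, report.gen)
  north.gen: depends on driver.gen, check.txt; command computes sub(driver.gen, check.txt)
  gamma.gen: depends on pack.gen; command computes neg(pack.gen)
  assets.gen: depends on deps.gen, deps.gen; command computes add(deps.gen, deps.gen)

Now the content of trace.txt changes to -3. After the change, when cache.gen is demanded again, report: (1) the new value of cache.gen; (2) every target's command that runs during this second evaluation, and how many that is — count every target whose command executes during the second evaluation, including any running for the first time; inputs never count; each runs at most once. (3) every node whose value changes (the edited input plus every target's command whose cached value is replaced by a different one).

Initial pass — values computed on the first demand:
  bundle.gen = absv(3) = 3
  pack.gen = add(3, 3) = 6
  deps.gen = sub(6, 3) = 3
  assets.gen = add(3, 3) = 6
  lexer.gen = max2(-4, 6) = 6
  index.gen = absv(6) = 6
  omega.gen = sub(6, 6) = 0
  shard.gen = add(0, 6) = 6
  render.gen = sub(6, 6) = 0
  cache.gen = absv(0) = 0

Second demand — change propagation:
  lexer.gen: re-runs because trace.txt -4->-3; new result 6 (unchanged).
  index.gen: re-examined; everything it read last time is the same (lexer.gen unchanged) — cache 6 kept, no run.
  omega.gen: re-examined; everything it read last time is the same (assets.gen unchanged, lexer.gen unchanged) — cache 0 kept, no run.
  shard.gen: re-examined; everything it read last time is the same (omega.gen unchanged, index.gen unchanged) — cache 6 kept, no run.
  render.gen: re-examined; everything it read last time is the same (index.gen unchanged, shard.gen unchanged) — cache 0 kept, no run.
  cache.gen: re-examined; everything it read last time is the same (render.gen unchanged) — cache 0 kept, no run.

The important point: lexer.gen recomputes to an identical value, and the output ends up unchanged.

cache.gen now evaluates to 0.
Run set: lexer.gen (1 run).
Changed values: trace.txt.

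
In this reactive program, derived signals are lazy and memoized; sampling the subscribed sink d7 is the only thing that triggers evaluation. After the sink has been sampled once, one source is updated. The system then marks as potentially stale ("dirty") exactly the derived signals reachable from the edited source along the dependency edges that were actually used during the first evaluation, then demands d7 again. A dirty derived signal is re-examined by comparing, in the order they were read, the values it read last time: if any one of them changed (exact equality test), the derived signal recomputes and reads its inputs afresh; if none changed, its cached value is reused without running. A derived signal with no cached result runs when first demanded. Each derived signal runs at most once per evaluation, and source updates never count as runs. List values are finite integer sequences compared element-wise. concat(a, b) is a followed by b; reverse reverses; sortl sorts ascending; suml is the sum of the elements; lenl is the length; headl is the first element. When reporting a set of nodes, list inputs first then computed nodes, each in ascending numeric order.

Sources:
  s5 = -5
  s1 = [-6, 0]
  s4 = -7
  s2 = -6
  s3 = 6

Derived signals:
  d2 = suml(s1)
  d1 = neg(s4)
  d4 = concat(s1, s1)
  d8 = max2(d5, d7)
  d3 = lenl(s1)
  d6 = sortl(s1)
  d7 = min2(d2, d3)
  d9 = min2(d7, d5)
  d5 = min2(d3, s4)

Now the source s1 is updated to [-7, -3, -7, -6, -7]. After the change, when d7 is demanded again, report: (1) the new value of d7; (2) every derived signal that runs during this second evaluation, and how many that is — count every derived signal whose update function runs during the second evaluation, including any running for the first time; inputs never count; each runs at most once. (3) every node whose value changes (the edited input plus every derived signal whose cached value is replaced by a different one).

Demanding d7 again yields -30.
3 derived signals run: d2, d3, d7.
The nodes whose values change: s1, d2, d3, d7.

First demand of the output computes:
  d2 = suml([-6, 0]) = -6
  d3 = lenl([-6, 0]) = 2
  d7 = min2(-6, 2) = -6

After the edit, cleaning proceeds:
  d2: a read changed (s1 [-6, 0]->[-7, -3, -7, -6, -7]) — executes, giving -30.
  d3: a read changed (s1 [-6, 0]->[-7, -3, -7, -6, -7]) — executes, giving 5.
  d7: a read changed (d2 -6->-30; d3 2->5) — executes, giving -30.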